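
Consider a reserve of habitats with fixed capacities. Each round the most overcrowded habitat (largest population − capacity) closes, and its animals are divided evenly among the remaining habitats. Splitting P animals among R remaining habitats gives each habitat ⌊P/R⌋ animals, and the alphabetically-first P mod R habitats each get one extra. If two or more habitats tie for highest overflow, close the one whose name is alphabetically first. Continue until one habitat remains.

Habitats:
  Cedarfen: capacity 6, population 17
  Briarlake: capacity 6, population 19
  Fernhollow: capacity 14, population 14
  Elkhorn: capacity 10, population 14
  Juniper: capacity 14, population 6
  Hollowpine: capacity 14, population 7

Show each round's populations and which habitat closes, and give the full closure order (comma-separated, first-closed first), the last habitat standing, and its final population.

Round 1: Briarlake=19 Cedarfen=17 Elkhorn=14 Fernhollow=14 Hollowpine=7 Juniper=6 → close Briarlake (overflow 13)
  19÷5 = 3 each, +1 to first 4
Round 2: Cedarfen=21 Elkhorn=18 Fernhollow=18 Hollowpine=11 Juniper=9 → close Cedarfen (overflow 15)
  21÷4 = 5 each, +1 to first 1
Round 3: Elkhorn=24 Fernhollow=23 Hollowpine=16 Juniper=14 → close Elkhorn (overflow 14)
  24÷3 = 8 each, +1 to first 0
Round 4: Fernhollow=31 Hollowpine=24 Juniper=22 → close Fernhollow (overflow 17)
  31÷2 = 15 each, +1 to first 1
Round 5: Hollowpine=40 Juniper=37 → close Hollowpine (overflow 26)
  40÷1 = 40 each, +1 to first 0

Closure order: Briarlake, Cedarfen, Elkhorn, Fernhollow, Hollowpine
Last habitat: Juniper with 77 animals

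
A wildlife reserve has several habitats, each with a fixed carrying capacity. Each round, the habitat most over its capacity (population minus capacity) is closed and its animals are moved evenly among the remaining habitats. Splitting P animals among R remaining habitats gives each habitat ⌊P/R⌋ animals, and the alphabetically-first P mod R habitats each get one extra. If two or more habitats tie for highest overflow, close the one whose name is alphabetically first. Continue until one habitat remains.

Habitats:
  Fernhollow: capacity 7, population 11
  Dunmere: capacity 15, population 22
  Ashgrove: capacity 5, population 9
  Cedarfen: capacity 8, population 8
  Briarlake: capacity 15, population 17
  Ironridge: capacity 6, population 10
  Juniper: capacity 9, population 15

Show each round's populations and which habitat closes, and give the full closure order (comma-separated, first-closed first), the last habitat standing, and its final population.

Round 1: Ashgrove=9 Briarlake=17 Cedarfen=8 Dunmere=22 Fernhollow=11 Ironridge=10 Juniper=15 → close Dunmere (overflow 7)
  22÷6 = 3 each, +1 to first 4
Round 2: Ashgrove=13 Briarlake=21 Cedarfen=12 Fernhollow=15 Ironridge=13 Juniper=18 → close Juniper (overflow 9)
  18÷5 = 3 each, +1 to first 3
Round 3: Ashgrove=17 Briarlake=25 Cedarfen=16 Fernhollow=18 Ironridge=16 → close Ashgrove (overflow 12)
  17÷4 = 4 each, +1 to first 1
Round 4: Briarlake=30 Cedarfen=20 Fernhollow=22 Ironridge=20 → close Briarlake (overflow 15)
  30÷3 = 10 each, +1 to first 0
Round 5: Cedarfen=30 Fernhollow=32 Ironridge=30 → close Fernhollow (overflow 25)
  32÷2 = 16 each, +1 to first 0
Round 6: Cedarfen=46 Ironridge=46 → close Ironridge (overflow 40)
  46÷1 = 46 each, +1 to first 0

Closure order: Dunmere, Juniper, Ashgrove, Briarlake, Fernhollow, Ironridge
Last habitat: Cedarfen with 92 animals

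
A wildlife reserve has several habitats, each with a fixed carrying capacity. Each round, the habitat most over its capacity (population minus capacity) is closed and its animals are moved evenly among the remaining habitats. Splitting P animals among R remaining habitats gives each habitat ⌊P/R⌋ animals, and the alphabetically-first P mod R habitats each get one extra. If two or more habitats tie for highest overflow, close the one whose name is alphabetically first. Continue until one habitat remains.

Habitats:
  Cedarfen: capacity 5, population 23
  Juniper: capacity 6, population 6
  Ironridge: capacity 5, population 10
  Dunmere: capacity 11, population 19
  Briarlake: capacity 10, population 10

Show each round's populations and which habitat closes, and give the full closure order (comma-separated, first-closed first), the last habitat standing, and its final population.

Round 1: Briarlake=10 Cedarfen=23 Dunmere=19 Ironridge=10 Juniper=6 → close Cedarfen (overflow 18)
  23÷4 = 5 each, +1 to first 3
Round 2: Briarlake=16 Dunmere=25 Ironridge=16 Juniper=11 → close Dunmere (overflow 14)
  25÷3 = 8 each, +1 to first 1
Round 3: Briarlake=25 Ironridge=24 Juniper=19 → close Ironridge (overflow 19)
  24÷2 = 12 each, +1 to first 0
Round 4: Briarlake=37 Juniper=31 → close Briarlake (overflow 27)
  37÷1 = 37 each, +1 to first 0

Closure order: Cedarfen, Dunmere, Ironridge, Briarlake
Last habitat: Juniper with 68 animals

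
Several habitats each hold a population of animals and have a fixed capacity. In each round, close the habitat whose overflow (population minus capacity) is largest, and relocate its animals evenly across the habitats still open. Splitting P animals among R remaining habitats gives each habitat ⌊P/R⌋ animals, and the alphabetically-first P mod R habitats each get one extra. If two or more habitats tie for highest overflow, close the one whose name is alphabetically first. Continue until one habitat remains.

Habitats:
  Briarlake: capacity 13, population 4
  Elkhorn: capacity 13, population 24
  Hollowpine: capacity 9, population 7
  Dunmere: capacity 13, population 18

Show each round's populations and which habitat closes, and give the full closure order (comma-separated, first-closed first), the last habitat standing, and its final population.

Closure order: Elkhorn, Dunmere, Hollowpine
Last habitat: Briarlake with 53 animals

Round 1: Briarlake=4 Dunmere=18 Elkhorn=24 Hollowpine=7 → close Elkhorn (overflow 11)
  24÷3 = 8 each, +1 to first 0
Round 2: Briarlake=12 Dunmere=26 Hollowpine=15 → close Dunmere (overflow 13)
  26÷2 = 13 each, +1 to first 0
Round 3: Briarlake=25 Hollowpine=28 → close Hollowpine (overflow 19)
  28÷1 = 28 each, +1 to first 0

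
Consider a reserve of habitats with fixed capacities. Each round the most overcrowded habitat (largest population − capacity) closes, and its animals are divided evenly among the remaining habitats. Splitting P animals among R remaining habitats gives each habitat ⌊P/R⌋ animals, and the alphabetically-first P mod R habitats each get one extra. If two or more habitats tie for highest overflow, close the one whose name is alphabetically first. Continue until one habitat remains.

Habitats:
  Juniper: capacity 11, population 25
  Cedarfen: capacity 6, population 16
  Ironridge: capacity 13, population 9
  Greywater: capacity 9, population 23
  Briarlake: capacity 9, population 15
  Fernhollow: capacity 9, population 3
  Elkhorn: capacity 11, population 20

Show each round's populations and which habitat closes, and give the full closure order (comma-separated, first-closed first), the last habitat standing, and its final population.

Round 1: Briarlake=15 Cedarfen=16 Elkhorn=20 Fernhollow=3 Greywater=23 Ironridge=9 Juniper=25 → close Greywater (overflow 14)
  23÷6 = 3 each, +1 to first 5
Round 2: Briarlake=19 Cedarfen=20 Elkhorn=24 Fernhollow=7 Ironridge=13 Juniper=28 → close Juniper (overflow 17)
  28÷5 = 5 each, +1 to first 3
Round 3: Briarlake=25 Cedarfen=26 Elkhorn=30 Fernhollow=12 Ironridge=18 → close Cedarfen (overflow 20)
  26÷4 = 6 each, +1 to first 2
Round 4: Briarlake=32 Elkhorn=37 Fernhollow=18 Ironridge=24 → close Elkhorn (overflow 26)
  37÷3 = 12 each, +1 to first 1
Round 5: Briarlake=45 Fernhollow=30 Ironridge=36 → close Briarlake (overflow 36)
  45÷2 = 22 each, +1 to first 1
Round 6: Fernhollow=53 Ironridge=58 → close Ironridge (overflow 45)
  58÷1 = 58 each, +1 to first 0

Closure order: Greywater, Juniper, Cedarfen, Elkhorn, Briarlake, Ironridge
Last habitat: Fernhollow with 111 animals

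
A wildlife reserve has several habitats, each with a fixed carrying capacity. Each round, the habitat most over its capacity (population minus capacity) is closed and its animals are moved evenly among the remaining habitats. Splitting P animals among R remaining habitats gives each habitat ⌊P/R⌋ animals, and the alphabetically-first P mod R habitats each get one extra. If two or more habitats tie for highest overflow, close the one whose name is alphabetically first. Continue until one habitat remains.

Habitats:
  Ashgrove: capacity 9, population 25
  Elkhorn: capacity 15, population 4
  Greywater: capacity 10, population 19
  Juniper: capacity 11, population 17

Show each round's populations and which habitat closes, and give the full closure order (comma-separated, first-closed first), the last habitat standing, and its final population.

Round 1: Ashgrove=25 Elkhorn=4 Greywater=19 Juniper=17 → close Ashgrove (overflow 16)
  25÷3 = 8 each, +1 to first 1
Round 2: Elkhorn=13 Greywater=27 Juniper=25 → close Greywater (overflow 17)
  27÷2 = 13 each, +1 to first 1
Round 3: Elkhorn=27 Juniper=38 → close Juniper (overflow 27)
  38÷1 = 38 each, +1 to first 0

Closure order: Ashgrove, Greywater, Juniper
Last habitat: Elkhorn with 65 animals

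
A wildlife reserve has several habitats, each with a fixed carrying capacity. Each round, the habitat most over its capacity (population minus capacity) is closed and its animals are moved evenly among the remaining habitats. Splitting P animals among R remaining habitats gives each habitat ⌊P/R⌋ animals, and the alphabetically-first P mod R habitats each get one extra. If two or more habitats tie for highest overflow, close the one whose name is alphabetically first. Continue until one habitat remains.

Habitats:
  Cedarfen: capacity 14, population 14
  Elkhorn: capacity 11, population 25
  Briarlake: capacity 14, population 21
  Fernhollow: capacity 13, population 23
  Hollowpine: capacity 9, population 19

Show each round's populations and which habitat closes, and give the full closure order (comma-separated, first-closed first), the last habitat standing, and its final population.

Round 1: Briarlake=21 Cedarfen=14 Elkhorn=25 Fernhollow=23 Hollowpine=19 → close Elkhorn (overflow 14)
  25÷4 = 6 each, +1 to first 1
Round 2: Briarlake=28 Cedarfen=20 Fernhollow=29 Hollowpine=25 → close Fernhollow (overflow 16)
  29÷3 = 9 each, +1 to first 2
Round 3: Briarlake=38 Cedarfen=30 Hollowpine=34 → close Hollowpine (overflow 25)
  34÷2 = 17 each, +1 to first 0
Round 4: Briarlake=55 Cedarfen=47 → close Briarlake (overflow 41)
  55÷1 = 55 each, +1 to first 0

Closure order: Elkhorn, Fernhollow, Hollowpine, Briarlake
Last habitat: Cedarfen with 102 animals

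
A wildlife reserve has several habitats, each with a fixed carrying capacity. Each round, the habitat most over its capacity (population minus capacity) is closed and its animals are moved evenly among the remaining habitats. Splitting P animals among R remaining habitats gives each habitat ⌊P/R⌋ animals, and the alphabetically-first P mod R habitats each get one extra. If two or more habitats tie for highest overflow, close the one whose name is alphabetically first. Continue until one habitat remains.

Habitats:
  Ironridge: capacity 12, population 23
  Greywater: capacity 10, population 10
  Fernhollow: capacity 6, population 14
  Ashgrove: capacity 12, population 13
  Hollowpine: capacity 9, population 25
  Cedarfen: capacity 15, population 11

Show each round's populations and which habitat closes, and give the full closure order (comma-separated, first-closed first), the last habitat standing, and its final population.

Round 1: Ashgrove=13 Cedarfen=11 Fernhollow=14 Greywater=10 Hollowpine=25 Ironridge=23 → close Hollowpine (overflow 16)
  25÷5 = 5 each, +1 to first 0
Round 2: Ashgrove=18 Cedarfen=16 Fernhollow=19 Greywater=15 Ironridge=28 → close Ironridge (overflow 16)
  28÷4 = 7 each, +1 to first 0
Round 3: Ashgrove=25 Cedarfen=23 Fernhollow=26 Greywater=22 → close Fernhollow (overflow 20)
  26÷3 = 8 each, +1 to first 2
Round 4: Ashgrove=34 Cedarfen=32 Greywater=30 → close Ashgrove (overflow 22)
  34÷2 = 17 each, +1 to first 0
Round 5: Cedarfen=49 Greywater=47 → close Greywater (overflow 37)
  47÷1 = 47 each, +1 to first 0

Closure order: Hollowpine, Ironridge, Fernhollow, Ashgrove, Greywater
Last habitat: Cedarfen with 96 animals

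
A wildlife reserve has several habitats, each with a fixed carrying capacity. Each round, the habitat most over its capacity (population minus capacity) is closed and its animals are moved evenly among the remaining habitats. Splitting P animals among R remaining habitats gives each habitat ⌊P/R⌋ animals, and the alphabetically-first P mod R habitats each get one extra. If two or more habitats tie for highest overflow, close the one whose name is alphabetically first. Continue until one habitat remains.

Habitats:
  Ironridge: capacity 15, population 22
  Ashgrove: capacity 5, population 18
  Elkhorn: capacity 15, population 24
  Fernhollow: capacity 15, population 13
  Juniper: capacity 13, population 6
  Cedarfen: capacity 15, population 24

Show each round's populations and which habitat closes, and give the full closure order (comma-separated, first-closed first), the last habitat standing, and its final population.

Closure order: Ashgrove, Cedarfen, Elkhorn, Ironridge, Fernhollow
Last habitat: Juniper with 107 animals

Round 1: Ashgrove=18 Cedarfen=24 Elkhorn=24 Fernhollow=13 Ironridge=22 Juniper=6 → close Ashgrove (overflow 13)
  18÷5 = 3 each, +1 to first 3
Round 2: Cedarfen=28 Elkhorn=28 Fernhollow=17 Ironridge=25 Juniper=9 → close Cedarfen (overflow 13)
  28÷4 = 7 each, +1 to first 0
Round 3: Elkhorn=35 Fernhollow=24 Ironridge=32 Juniper=16 → close Elkhorn (overflow 20)
  35÷3 = 11 each, +1 to first 2
Round 4: Fernhollow=36 Ironridge=44 Juniper=27 → close Ironridge (overflow 29)
  44÷2 = 22 each, +1 to first 0
Round 5: Fernhollow=58 Juniper=49 → close Fernhollow (overflow 43)
  58÷1 = 58 each, +1 to first 0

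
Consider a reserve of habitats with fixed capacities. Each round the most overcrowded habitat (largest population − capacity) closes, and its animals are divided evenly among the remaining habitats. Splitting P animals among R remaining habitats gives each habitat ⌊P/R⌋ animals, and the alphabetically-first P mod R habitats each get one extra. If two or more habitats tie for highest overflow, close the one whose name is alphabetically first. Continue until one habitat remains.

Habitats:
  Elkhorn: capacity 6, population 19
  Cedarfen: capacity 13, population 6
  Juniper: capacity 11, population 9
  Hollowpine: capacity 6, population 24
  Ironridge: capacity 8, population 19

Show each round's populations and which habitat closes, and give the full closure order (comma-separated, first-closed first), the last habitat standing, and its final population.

Round 1: Cedarfen=6 Elkhorn=19 Hollowpine=24 Ironridge=19 Juniper=9 → close Hollowpine (overflow 18)
  24÷4 = 6 each, +1 to first 0
Round 2: Cedarfen=12 Elkhorn=25 Ironridge=25 Juniper=15 → close Elkhorn (overflow 19)
  25÷3 = 8 each, +1 to first 1
Round 3: Cedarfen=21 Ironridge=33 Juniper=23 → close Ironridge (overflow 25)
  33÷2 = 16 each, +1 to first 1
Round 4: Cedarfen=38 Juniper=39 → close Juniper (overflow 28)
  39÷1 = 39 each, +1 to first 0

Closure order: Hollowpine, Elkhorn, Ironridge, Juniper
Last habitat: Cedarfen with 77 animals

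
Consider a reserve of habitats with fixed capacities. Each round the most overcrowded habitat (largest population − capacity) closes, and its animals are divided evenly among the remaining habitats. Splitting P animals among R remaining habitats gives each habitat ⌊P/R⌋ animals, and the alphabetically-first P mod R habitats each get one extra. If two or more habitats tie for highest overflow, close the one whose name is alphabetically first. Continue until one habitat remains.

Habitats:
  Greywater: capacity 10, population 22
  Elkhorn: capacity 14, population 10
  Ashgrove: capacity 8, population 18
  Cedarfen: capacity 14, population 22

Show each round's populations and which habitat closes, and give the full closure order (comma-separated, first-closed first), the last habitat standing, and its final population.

Closure order: Greywater, Ashgrove, Cedarfen
Last habitat: Elkhorn with 72 animals

Round 1: Ashgrove=18 Cedarfen=22 Elkhorn=10 Greywater=22 → close Greywater (overflow 12)
  22÷3 = 7 each, +1 to first 1
Round 2: Ashgrove=26 Cedarfen=29 Elkhorn=17 → close Ashgrove (overflow 18)
  26÷2 = 13 each, +1 to first 0
Round 3: Cedarfen=42 Elkhorn=30 → close Cedarfen (overflow 28)
  42÷1 = 42 each, +1 to first 0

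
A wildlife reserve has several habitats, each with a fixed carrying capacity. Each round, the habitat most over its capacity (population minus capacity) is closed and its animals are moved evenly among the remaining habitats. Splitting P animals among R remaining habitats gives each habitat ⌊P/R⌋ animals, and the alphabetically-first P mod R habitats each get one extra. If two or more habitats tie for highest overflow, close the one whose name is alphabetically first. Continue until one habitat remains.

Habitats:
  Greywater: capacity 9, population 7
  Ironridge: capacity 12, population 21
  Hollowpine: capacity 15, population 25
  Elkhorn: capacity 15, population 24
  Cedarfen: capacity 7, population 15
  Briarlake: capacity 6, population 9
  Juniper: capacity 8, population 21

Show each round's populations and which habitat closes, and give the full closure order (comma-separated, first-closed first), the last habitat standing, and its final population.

Closure order: Juniper, Elkhorn, Cedarfen, Hollowpine, Ironridge, Briarlake
Last habitat: Greywater with 122 animals

Round 1: Briarlake=9 Cedarfen=15 Elkhorn=24 Greywater=7 Hollowpine=25 Ironridge=21 Juniper=21 → close Juniper (overflow 13)
  21÷6 = 3 each, +1 to first 3
Round 2: Briarlake=13 Cedarfen=19 Elkhorn=28 Greywater=10 Hollowpine=28 Ironridge=24 → close Elkhorn (overflow 13)
  28÷5 = 5 each, +1 to first 3
Round 3: Briarlake=19 Cedarfen=25 Greywater=16 Hollowpine=33 Ironridge=29 → close Cedarfen (overflow 18)
  25÷4 = 6 each, +1 to first 1
Round 4: Briarlake=26 Greywater=22 Hollowpine=39 Ironridge=35 → close Hollowpine (overflow 24)
  39÷3 = 13 each, +1 to first 0
Round 5: Briarlake=39 Greywater=35 Ironridge=48 → close Ironridge (overflow 36)
  48÷2 = 24 each, +1 to first 0
Round 6: Briarlake=63 Greywater=59 → close Briarlake (overflow 57)
  63÷1 = 63 each, +1 to first 0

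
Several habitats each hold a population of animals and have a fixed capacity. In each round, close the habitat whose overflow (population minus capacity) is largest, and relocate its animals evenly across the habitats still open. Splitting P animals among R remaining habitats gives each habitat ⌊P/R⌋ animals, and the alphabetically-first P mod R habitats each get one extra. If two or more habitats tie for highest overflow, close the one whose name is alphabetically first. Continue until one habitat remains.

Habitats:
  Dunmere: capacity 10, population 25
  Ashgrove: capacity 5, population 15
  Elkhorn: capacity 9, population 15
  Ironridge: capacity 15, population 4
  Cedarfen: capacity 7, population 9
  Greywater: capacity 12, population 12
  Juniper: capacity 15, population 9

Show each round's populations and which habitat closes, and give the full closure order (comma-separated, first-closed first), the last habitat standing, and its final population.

Round 1: Ashgrove=15 Cedarfen=9 Dunmere=25 Elkhorn=15 Greywater=12 Ironridge=4 Juniper=9 → close Dunmere (overflow 15)
  25÷6 = 4 each, +1 to first 1
Round 2: Ashgrove=20 Cedarfen=13 Elkhorn=19 Greywater=16 Ironridge=8 Juniper=13 → close Ashgrove (overflow 15)
  20÷5 = 4 each, +1 to first 0
Round 3: Cedarfen=17 Elkhorn=23 Greywater=20 Ironridge=12 Juniper=17 → close Elkhorn (overflow 14)
  23÷4 = 5 each, +1 to first 3
Round 4: Cedarfen=23 Greywater=26 Ironridge=18 Juniper=22 → close Cedarfen (overflow 16)
  23÷3 = 7 each, +1 to first 2
Round 5: Greywater=34 Ironridge=26 Juniper=29 → close Greywater (overflow 22)
  34÷2 = 17 each, +1 to first 0
Round 6: Ironridge=43 Juniper=46 → close Juniper (overflow 31)
  46÷1 = 46 each, +1 to first 0

Closure order: Dunmere, Ashgrove, Elkhorn, Cedarfen, Greywater, Juniper
Last habitat: Ironridge with 89 animals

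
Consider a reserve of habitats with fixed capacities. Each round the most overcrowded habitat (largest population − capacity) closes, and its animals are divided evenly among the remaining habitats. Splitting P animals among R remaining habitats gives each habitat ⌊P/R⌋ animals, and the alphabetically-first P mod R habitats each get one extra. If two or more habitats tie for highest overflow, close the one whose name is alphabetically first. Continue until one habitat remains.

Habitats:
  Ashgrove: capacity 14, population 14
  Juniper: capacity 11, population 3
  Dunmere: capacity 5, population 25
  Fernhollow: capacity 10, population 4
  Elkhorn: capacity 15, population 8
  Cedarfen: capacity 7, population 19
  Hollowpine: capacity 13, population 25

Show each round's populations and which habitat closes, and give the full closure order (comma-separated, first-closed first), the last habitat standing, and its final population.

Closure order: Dunmere, Cedarfen, Hollowpine, Ashgrove, Fernhollow, Elkhorn
Last habitat: Juniper with 98 animals

Round 1: Ashgrove=14 Cedarfen=19 Dunmere=25 Elkhorn=8 Fernhollow=4 Hollowpine=25 Juniper=3 → close Dunmere (overflow 20)
  25÷6 = 4 each, +1 to first 1
Round 2: Ashgrove=19 Cedarfen=23 Elkhorn=12 Fernhollow=8 Hollowpine=29 Juniper=7 → close Cedarfen (overflow 16)
  23÷5 = 4 each, +1 to first 3
Round 3: Ashgrove=24 Elkhorn=17 Fernhollow=13 Hollowpine=33 Juniper=11 → close Hollowpine (overflow 20)
  33÷4 = 8 each, +1 to first 1
Round 4: Ashgrove=33 Elkhorn=25 Fernhollow=21 Juniper=19 → close Ashgrove (overflow 19)
  33÷3 = 11 each, +1 to first 0
Round 5: Elkhorn=36 Fernhollow=32 Juniper=30 → close Fernhollow (overflow 22)
  32÷2 = 16 each, +1 to first 0
Round 6: Elkhorn=52 Juniper=46 → close Elkhorn (overflow 37)
  52÷1 = 52 each, +1 to first 0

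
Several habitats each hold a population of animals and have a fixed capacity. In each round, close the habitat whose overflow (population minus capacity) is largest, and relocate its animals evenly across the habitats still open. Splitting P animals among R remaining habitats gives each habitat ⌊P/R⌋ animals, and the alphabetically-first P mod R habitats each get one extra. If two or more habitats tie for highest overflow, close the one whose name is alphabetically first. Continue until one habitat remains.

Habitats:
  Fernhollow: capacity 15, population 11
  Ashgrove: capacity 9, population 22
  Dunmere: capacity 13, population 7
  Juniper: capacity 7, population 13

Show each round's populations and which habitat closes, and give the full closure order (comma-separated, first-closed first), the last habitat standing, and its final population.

Round 1: Ashgrove=22 Dunmere=7 Fernhollow=11 Juniper=13 → close Ashgrove (overflow 13)
  22÷3 = 7 each, +1 to first 1
Round 2: Dunmere=15 Fernhollow=18 Juniper=20 → close Juniper (overflow 13)
  20÷2 = 10 each, +1 to first 0
Round 3: Dunmere=25 Fernhollow=28 → close Fernhollow (overflow 13)
  28÷1 = 28 each, +1 to first 0

Closure order: Ashgrove, Juniper, Fernhollow
Last habitat: Dunmere with 53 animals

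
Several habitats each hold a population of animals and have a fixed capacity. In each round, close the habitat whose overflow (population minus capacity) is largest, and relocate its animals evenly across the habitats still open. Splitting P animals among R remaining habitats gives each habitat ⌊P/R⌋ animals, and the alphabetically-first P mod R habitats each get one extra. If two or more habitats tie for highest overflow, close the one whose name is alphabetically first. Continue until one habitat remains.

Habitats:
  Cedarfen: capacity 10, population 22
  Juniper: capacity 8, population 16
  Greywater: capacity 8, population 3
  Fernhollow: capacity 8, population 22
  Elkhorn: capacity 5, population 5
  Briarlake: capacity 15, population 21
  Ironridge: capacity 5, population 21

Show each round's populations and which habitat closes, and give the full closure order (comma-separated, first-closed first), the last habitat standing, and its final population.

Closure order: Ironridge, Fernhollow, Cedarfen, Briarlake, Juniper, Elkhorn
Last habitat: Greywater with 110 animals

Round 1: Briarlake=21 Cedarfen=22 Elkhorn=5 Fernhollow=22 Greywater=3 Ironridge=21 Juniper=16 → close Ironridge (overflow 16)
  21÷6 = 3 each, +1 to first 3
Round 2: Briarlake=25 Cedarfen=26 Elkhorn=9 Fernhollow=25 Greywater=6 Juniper=19 → close Fernhollow (overflow 17)
  25÷5 = 5 each, +1 to first 0
Round 3: Briarlake=30 Cedarfen=31 Elkhorn=14 Greywater=11 Juniper=24 → close Cedarfen (overflow 21)
  31÷4 = 7 each, +1 to first 3
Round 4: Briarlake=38 Elkhorn=22 Greywater=19 Juniper=31 → close Briarlake (overflow 23)
  38÷3 = 12 each, +1 to first 2
Round 5: Elkhorn=35 Greywater=32 Juniper=43 → close Juniper (overflow 35)
  43÷2 = 21 each, +1 to first 1
Round 6: Elkhorn=57 Greywater=53 → close Elkhorn (overflow 52)
  57÷1 = 57 each, +1 to first 0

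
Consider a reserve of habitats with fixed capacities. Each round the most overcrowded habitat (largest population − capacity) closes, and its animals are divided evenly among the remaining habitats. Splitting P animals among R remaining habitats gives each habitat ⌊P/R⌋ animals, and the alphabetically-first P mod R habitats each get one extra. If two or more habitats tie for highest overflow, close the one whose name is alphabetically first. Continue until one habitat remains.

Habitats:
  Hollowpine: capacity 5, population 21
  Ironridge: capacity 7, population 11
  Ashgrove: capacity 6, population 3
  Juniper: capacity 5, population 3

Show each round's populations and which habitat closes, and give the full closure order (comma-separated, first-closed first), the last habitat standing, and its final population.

Closure order: Hollowpine, Ironridge, Juniper
Last habitat: Ashgrove with 38 animals

Round 1: Ashgrove=3 Hollowpine=21 Ironridge=11 Juniper=3 → close Hollowpine (overflow 16)
  21÷3 = 7 each, +1 to first 0
Round 2: Ashgrove=10 Ironridge=18 Juniper=10 → close Ironridge (overflow 11)
  18÷2 = 9 each, +1 to first 0
Round 3: Ashgrove=19 Juniper=19 → close Juniper (overflow 14)
  19÷1 = 19 each, +1 to first 0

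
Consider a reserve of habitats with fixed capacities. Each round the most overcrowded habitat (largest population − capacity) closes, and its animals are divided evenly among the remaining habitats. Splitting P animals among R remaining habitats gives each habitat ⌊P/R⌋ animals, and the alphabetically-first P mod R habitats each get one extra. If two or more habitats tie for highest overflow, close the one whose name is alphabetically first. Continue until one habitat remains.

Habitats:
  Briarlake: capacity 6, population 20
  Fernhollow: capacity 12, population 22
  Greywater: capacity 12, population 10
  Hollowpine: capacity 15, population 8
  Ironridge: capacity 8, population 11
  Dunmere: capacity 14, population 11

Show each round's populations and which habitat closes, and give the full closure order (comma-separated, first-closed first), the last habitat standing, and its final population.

Round 1: Briarlake=20 Dunmere=11 Fernhollow=22 Greywater=10 Hollowpine=8 Ironridge=11 → close Briarlake (overflow 14)
  20÷5 = 4 each, +1 to first 0
Round 2: Dunmere=15 Fernhollow=26 Greywater=14 Hollowpine=12 Ironridge=15 → close Fernhollow (overflow 14)
  26÷4 = 6 each, +1 to first 2
Round 3: Dunmere=22 Greywater=21 Hollowpine=18 Ironridge=21 → close Ironridge (overflow 13)
  21÷3 = 7 each, +1 to first 0
Round 4: Dunmere=29 Greywater=28 Hollowpine=25 → close Greywater (overflow 16)
  28÷2 = 14 each, +1 to first 0
Round 5: Dunmere=43 Hollowpine=39 → close Dunmere (overflow 29)
  43÷1 = 43 each, +1 to first 0

Closure order: Briarlake, Fernhollow, Ironridge, Greywater, Dunmere
Last habitat: Hollowpine with 82 animals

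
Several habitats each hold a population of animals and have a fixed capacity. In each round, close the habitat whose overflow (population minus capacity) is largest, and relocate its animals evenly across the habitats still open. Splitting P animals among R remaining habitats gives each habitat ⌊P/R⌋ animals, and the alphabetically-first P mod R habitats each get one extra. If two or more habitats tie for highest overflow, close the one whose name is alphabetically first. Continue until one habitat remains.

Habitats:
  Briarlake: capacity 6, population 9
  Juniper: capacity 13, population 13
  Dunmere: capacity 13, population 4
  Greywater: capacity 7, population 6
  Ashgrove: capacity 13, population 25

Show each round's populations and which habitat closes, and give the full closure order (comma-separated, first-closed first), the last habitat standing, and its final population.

Round 1: Ashgrove=25 Briarlake=9 Dunmere=4 Greywater=6 Juniper=13 → close Ashgrove (overflow 12)
  25÷4 = 6 each, +1 to first 1
Round 2: Briarlake=16 Dunmere=10 Greywater=12 Juniper=19 → close Briarlake (overflow 10)
  16÷3 = 5 each, +1 to first 1
Round 3: Dunmere=16 Greywater=17 Juniper=24 → close Juniper (overflow 11)
  24÷2 = 12 each, +1 to first 0
Round 4: Dunmere=28 Greywater=29 → close Greywater (overflow 22)
  29÷1 = 29 each, +1 to first 0

Closure order: Ashgrove, Briarlake, Juniper, Greywater
Last habitat: Dunmere with 57 animals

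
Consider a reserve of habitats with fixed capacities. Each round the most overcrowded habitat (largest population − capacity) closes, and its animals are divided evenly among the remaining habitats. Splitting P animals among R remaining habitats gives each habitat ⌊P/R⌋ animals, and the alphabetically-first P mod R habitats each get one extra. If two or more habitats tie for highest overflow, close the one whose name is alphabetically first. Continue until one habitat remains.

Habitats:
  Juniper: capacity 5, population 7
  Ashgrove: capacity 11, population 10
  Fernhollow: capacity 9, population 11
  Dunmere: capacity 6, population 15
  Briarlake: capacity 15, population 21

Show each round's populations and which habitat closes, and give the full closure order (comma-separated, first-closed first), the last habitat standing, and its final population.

Round 1: Ashgrove=10 Briarlake=21 Dunmere=15 Fernhollow=11 Juniper=7 → close Dunmere (overflow 9)
  15÷4 = 3 each, +1 to first 3
Round 2: Ashgrove=14 Briarlake=25 Fernhollow=15 Juniper=10 → close Briarlake (overflow 10)
  25÷3 = 8 each, +1 to first 1
Round 3: Ashgrove=23 Fernhollow=23 Juniper=18 → close Fernhollow (overflow 14)
  23÷2 = 11 each, +1 to first 1
Round 4: Ashgrove=35 Juniper=29 → close Ashgrove (overflow 24)
  35÷1 = 35 each, +1 to first 0

Closure order: Dunmere, Briarlake, Fernhollow, Ashgrove
Last habitat: Juniper with 64 animals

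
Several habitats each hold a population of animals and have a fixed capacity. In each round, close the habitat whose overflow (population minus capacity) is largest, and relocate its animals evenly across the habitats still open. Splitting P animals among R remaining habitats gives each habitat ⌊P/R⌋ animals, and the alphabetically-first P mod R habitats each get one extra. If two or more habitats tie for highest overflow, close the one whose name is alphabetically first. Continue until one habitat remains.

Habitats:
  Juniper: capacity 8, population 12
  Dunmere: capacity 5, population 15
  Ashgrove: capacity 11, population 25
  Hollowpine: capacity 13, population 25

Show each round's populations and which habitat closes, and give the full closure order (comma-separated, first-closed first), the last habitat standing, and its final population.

Round 1: Ashgrove=25 Dunmere=15 Hollowpine=25 Juniper=12 → close Ashgrove (overflow 14)
  25÷3 = 8 each, +1 to first 1
Round 2: Dunmere=24 Hollowpine=33 Juniper=20 → close Hollowpine (overflow 20)
  33÷2 = 16 each, +1 to first 1
Round 3: Dunmere=41 Juniper=36 → close Dunmere (overflow 36)
  41÷1 = 41 each, +1 to first 0

Closure order: Ashgrove, Hollowpine, Dunmere
Last habitat: Juniper with 77 animals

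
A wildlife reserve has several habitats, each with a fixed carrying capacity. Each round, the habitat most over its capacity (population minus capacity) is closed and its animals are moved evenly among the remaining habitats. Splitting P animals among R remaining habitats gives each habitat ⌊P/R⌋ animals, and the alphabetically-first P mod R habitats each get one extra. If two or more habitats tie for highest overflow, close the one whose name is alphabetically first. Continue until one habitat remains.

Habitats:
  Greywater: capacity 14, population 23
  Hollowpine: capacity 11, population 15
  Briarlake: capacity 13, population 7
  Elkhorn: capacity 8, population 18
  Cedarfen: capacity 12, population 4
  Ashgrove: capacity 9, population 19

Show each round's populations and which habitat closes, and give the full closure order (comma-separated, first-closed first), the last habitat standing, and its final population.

Closure order: Ashgrove, Elkhorn, Greywater, Hollowpine, Briarlake
Last habitat: Cedarfen with 86 animals

Round 1: Ashgrove=19 Briarlake=7 Cedarfen=4 Elkhorn=18 Greywater=23 Hollowpine=15 → close Ashgrove (overflow 10)
  19÷5 = 3 each, +1 to first 4
Round 2: Briarlake=11 Cedarfen=8 Elkhorn=22 Greywater=27 Hollowpine=18 → close Elkhorn (overflow 14)
  22÷4 = 5 each, +1 to first 2
Round 3: Briarlake=17 Cedarfen=14 Greywater=32 Hollowpine=23 → close Greywater (overflow 18)
  32÷3 = 10 each, +1 to first 2
Round 4: Briarlake=28 Cedarfen=25 Hollowpine=33 → close Hollowpine (overflow 22)
  33÷2 = 16 each, +1 to first 1
Round 5: Briarlake=45 Cedarfen=41 → close Briarlake (overflow 32)
  45÷1 = 45 each, +1 to first 0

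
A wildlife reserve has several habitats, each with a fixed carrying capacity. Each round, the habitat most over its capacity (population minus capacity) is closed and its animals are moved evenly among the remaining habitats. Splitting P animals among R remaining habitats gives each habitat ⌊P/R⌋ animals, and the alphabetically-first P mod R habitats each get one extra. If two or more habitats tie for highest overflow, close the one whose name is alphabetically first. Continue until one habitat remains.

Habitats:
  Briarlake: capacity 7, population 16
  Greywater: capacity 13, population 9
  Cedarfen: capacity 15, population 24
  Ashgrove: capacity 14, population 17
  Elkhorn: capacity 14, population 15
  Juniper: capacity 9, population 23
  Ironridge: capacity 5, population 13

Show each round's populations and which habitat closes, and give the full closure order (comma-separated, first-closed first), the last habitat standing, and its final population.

Closure order: Juniper, Briarlake, Cedarfen, Ironridge, Ashgrove, Elkhorn
Last habitat: Greywater with 117 animals

Round 1: Ashgrove=17 Briarlake=16 Cedarfen=24 Elkhorn=15 Greywater=9 Ironridge=13 Juniper=23 → close Juniper (overflow 14)
  23÷6 = 3 each, +1 to first 5
Round 2: Ashgrove=21 Briarlake=20 Cedarfen=28 Elkhorn=19 Greywater=13 Ironridge=16 → close Briarlake (overflow 13)
  20÷5 = 4 each, +1 to first 0
Round 3: Ashgrove=25 Cedarfen=32 Elkhorn=23 Greywater=17 Ironridge=20 → close Cedarfen (overflow 17)
  32÷4 = 8 each, +1 to first 0
Round 4: Ashgrove=33 Elkhorn=31 Greywater=25 Ironridge=28 → close Ironridge (overflow 23)
  28÷3 = 9 each, +1 to first 1
Round 5: Ashgrove=43 Elkhorn=40 Greywater=34 → close Ashgrove (overflow 29)
  43÷2 = 21 each, +1 to first 1
Round 6: Elkhorn=62 Greywater=55 → close Elkhorn (overflow 48)
  62÷1 = 62 each, +1 to first 0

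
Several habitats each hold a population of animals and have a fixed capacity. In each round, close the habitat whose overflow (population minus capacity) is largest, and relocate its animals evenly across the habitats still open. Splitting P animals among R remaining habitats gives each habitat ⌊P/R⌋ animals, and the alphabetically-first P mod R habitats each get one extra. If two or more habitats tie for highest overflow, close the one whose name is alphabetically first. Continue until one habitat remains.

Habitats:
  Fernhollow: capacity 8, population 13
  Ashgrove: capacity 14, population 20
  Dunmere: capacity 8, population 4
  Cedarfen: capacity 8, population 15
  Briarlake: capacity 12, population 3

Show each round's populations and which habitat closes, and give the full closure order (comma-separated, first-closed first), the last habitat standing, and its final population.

Closure order: Cedarfen, Ashgrove, Fernhollow, Dunmere
Last habitat: Briarlake with 55 animals

Round 1: Ashgrove=20 Briarlake=3 Cedarfen=15 Dunmere=4 Fernhollow=13 → close Cedarfen (overflow 7)
  15÷4 = 3 each, +1 to first 3
Round 2: Ashgrove=24 Briarlake=7 Dunmere=8 Fernhollow=16 → close Ashgrove (overflow 10)
  24÷3 = 8 each, +1 to first 0
Round 3: Briarlake=15 Dunmere=16 Fernhollow=24 → close Fernhollow (overflow 16)
  24÷2 = 12 each, +1 to first 0
Round 4: Briarlake=27 Dunmere=28 → close Dunmere (overflow 20)
  28÷1 = 28 each, +1 to first 0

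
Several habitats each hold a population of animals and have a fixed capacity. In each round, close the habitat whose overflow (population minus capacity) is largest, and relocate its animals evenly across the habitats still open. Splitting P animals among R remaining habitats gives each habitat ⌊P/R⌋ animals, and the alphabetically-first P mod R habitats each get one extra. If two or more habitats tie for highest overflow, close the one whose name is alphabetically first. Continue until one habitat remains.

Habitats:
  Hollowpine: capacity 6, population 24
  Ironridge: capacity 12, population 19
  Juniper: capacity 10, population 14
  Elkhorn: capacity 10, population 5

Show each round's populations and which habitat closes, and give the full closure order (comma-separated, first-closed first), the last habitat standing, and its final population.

Round 1: Elkhorn=5 Hollowpine=24 Ironridge=19 Juniper=14 → close Hollowpine (overflow 18)
  24÷3 = 8 each, +1 to first 0
Round 2: Elkhorn=13 Ironridge=27 Juniper=22 → close Ironridge (overflow 15)
  27÷2 = 13 each, +1 to first 1
Round 3: Elkhorn=27 Juniper=35 → close Juniper (overflow 25)
  35÷1 = 35 each, +1 to first 0

Closure order: Hollowpine, Ironridge, Juniper
Last habitat: Elkhorn with 62 animals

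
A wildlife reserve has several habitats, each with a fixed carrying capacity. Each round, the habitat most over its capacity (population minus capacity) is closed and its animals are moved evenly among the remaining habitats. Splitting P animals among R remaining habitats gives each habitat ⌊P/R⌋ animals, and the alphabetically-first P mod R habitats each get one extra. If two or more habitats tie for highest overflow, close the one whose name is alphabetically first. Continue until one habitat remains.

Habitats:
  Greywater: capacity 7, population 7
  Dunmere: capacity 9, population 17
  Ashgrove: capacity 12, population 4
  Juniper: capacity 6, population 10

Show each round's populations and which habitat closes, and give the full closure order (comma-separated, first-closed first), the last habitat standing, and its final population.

Round 1: Ashgrove=4 Dunmere=17 Greywater=7 Juniper=10 → close Dunmere (overflow 8)
  17÷3 = 5 each, +1 to first 2
Round 2: Ashgrove=10 Greywater=13 Juniper=15 → close Juniper (overflow 9)
  15÷2 = 7 each, +1 to first 1
Round 3: Ashgrove=18 Greywater=20 → close Greywater (overflow 13)
  20÷1 = 20 each, +1 to first 0

Closure order: Dunmere, Juniper, Greywater
Last habitat: Ashgrove with 38 animals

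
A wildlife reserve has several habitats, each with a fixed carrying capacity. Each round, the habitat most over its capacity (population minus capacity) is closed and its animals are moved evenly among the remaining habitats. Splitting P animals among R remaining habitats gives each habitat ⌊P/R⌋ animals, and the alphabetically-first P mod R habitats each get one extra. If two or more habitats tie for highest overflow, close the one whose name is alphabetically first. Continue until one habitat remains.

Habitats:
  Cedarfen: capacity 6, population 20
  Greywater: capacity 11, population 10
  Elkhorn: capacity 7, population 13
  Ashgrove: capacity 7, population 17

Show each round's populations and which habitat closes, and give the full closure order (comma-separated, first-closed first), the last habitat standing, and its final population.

Round 1: Ashgrove=17 Cedarfen=20 Elkhorn=13 Greywater=10 → close Cedarfen (overflow 14)
  20÷3 = 6 each, +1 to first 2
Round 2: Ashgrove=24 Elkhorn=20 Greywater=16 → close Ashgrove (overflow 17)
  24÷2 = 12 each, +1 to first 0
Round 3: Elkhorn=32 Greywater=28 → close Elkhorn (overflow 25)
  32÷1 = 32 each, +1 to first 0

Closure order: Cedarfen, Ashgrove, Elkhorn
Last habitat: Greywater with 60 animals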